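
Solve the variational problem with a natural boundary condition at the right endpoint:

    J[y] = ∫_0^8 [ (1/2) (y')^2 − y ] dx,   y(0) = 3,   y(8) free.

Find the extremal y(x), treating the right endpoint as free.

The Lagrangian L = (1/2) (y')^2 − y gives
    ∂L/∂y = −1,   ∂L/∂y' = y'.
Euler-Lagrange: d/dx(y') − (−1) = 0, i.e. y'' + 1 = 0, so
    y(x) = −(1/2) x^2 + C1 x + C2.
Fixed left endpoint y(0) = 3 ⇒ C2 = 3.
The right endpoint x = 8 is free, so the natural (transversality) condition is ∂L/∂y' |_{x=8} = 0, i.e. y'(8) = 0.
Compute y'(x) = −1 x + C1, so y'(8) = −8 + C1 = 0 ⇒ C1 = 8.
Therefore the extremal is
    y(x) = −x^2/2 + 8 x + 3.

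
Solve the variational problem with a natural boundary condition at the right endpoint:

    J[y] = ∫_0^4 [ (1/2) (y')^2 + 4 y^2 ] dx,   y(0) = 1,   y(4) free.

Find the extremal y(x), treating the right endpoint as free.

The Lagrangian L = (1/2) (y')^2 + 4 y^2 gives
    ∂L/∂y = 8 y,   ∂L/∂y' = y'.
Euler-Lagrange: y'' − 8 y = 0.
With k = sqrt(8), the general solution is
    y(x) = A cosh(sqrt(8) x) + B sinh(sqrt(8) x).
Fixed left endpoint y(0) = 1 ⇒ A = 1.
The right endpoint x = 4 is free, so the natural (transversality) condition is ∂L/∂y' |_{x=4} = 0, i.e. y'(4) = 0.
Compute y'(x) = A k sinh(k x) + B k cosh(k x), so
    y'(4) = A k sinh(k·4) + B k cosh(k·4) = 0
    ⇒ B = −A tanh(k·4) = − tanh(sqrt(8)·4).
Therefore the extremal is
    y(x) = cosh(sqrt(8) x) − tanh(sqrt(8)·4) sinh(sqrt(8) x).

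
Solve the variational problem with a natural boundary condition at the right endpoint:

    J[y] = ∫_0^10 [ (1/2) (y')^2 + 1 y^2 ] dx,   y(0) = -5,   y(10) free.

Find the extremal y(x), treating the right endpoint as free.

The Lagrangian L = (1/2) (y')^2 + 1 y^2 gives
    ∂L/∂y = 2 y,   ∂L/∂y' = y'.
Euler-Lagrange: y'' − 2 y = 0.
With k = sqrt(2), the general solution is
    y(x) = A cosh(sqrt(2) x) + B sinh(sqrt(2) x).
Fixed left endpoint y(0) = -5 ⇒ A = -5.
The right endpoint x = 10 is free, so the natural (transversality) condition is ∂L/∂y' |_{x=10} = 0, i.e. y'(10) = 0.
Compute y'(x) = A k sinh(k x) + B k cosh(k x), so
    y'(10) = A k sinh(k·10) + B k cosh(k·10) = 0
    ⇒ B = −A tanh(k·10) = 5 tanh(sqrt(2)·10).
Therefore the extremal is
    y(x) = −5 cosh(sqrt(2) x) + 5 tanh(sqrt(2)·10) sinh(sqrt(2) x).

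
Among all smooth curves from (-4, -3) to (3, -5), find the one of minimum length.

Arc-length functional: J[y] = ∫ sqrt(1 + (y')^2) dx.
Lagrangian L = sqrt(1 + (y')^2) has no explicit y dependence, so ∂L/∂y = 0 and the Euler-Lagrange equation gives
    d/dx( y' / sqrt(1 + (y')^2) ) = 0  ⇒  y' / sqrt(1 + (y')^2) = const.
Hence y' is constant, so y(x) is affine.
Fitting the endpoints (-4, -3) and (3, -5):
    slope m = ((-5) − (-3)) / (3 − (-4)) = -2/7,
    intercept c = (-3) − m·(-4) = -29/7.
Extremal: y(x) = (-2/7) x - 29/7.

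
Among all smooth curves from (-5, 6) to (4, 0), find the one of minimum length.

Arc-length functional: J[y] = ∫ sqrt(1 + (y')^2) dx.
Lagrangian L = sqrt(1 + (y')^2) has no explicit y dependence, so ∂L/∂y = 0 and the Euler-Lagrange equation gives
    d/dx( y' / sqrt(1 + (y')^2) ) = 0  ⇒  y' / sqrt(1 + (y')^2) = const.
Hence y' is constant, so y(x) is affine.
Fitting the endpoints (-5, 6) and (4, 0):
    slope m = (0 − 6) / (4 − (-5)) = -2/3,
    intercept c = 6 − m·(-5) = 8/3.
Extremal: y(x) = (-2/3) x + 8/3.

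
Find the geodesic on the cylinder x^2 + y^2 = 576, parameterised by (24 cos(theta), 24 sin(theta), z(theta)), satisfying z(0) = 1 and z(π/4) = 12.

Parameterise the cylinder of radius R = 24 as
    r(θ) = (24 cos θ, 24 sin θ, z(θ)).
The arc-length element is
    ds = sqrt(576 + (dz/dθ)^2) dθ,
so the Lagrangian is L = sqrt(576 + z'^2).
L depends on z' only, not on z or θ, so ∂L/∂z = 0 and
    ∂L/∂z' = z' / sqrt(576 + z'^2).
The Euler-Lagrange equation gives
    d/dθ( z' / sqrt(576 + z'^2) ) = 0,
so z' is constant. Integrating once:
    z(θ) = a θ + b,
a helix on the cylinder (a straight line when the cylinder is unrolled). The constants a, b are determined by the endpoint conditions.
With endpoint conditions z(0) = 1 and z(π/4) = 12: from z(0) = b we get b = 1, and a·π/4 + 1 = 12 gives a = 44/π, so
    z(θ) = (44/π) θ + 1.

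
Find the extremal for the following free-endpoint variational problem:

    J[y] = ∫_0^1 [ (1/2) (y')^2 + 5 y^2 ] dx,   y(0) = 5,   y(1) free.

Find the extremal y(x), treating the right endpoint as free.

The Lagrangian L = (1/2) (y')^2 + 5 y^2 gives
    ∂L/∂y = 10 y,   ∂L/∂y' = y'.
Euler-Lagrange: y'' − 10 y = 0.
With k = sqrt(10), the general solution is
    y(x) = A cosh(sqrt(10) x) + B sinh(sqrt(10) x).
Fixed left endpoint y(0) = 5 ⇒ A = 5.
The right endpoint x = 1 is free, so the natural (transversality) condition is ∂L/∂y' |_{x=1} = 0, i.e. y'(1) = 0.
Compute y'(x) = A k sinh(k x) + B k cosh(k x), so
    y'(1) = A k sinh(k·1) + B k cosh(k·1) = 0
    ⇒ B = −A tanh(k·1) = − 5 tanh(sqrt(10)·1).
Therefore the extremal is
    y(x) = 5 cosh(sqrt(10) x) − 5 tanh(sqrt(10)·1) sinh(sqrt(10) x).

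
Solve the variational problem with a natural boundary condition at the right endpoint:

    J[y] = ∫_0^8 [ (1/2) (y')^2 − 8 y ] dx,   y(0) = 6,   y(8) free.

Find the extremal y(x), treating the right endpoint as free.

The Lagrangian L = (1/2) (y')^2 − 8 y gives
    ∂L/∂y = −8,   ∂L/∂y' = y'.
Euler-Lagrange: d/dx(y') − (−8) = 0, i.e. y'' + 8 = 0, so
    y(x) = −(8/2) x^2 + C1 x + C2.
Fixed left endpoint y(0) = 6 ⇒ C2 = 6.
The right endpoint x = 8 is free, so the natural (transversality) condition is ∂L/∂y' |_{x=8} = 0, i.e. y'(8) = 0.
Compute y'(x) = −8 x + C1, so y'(8) = −64 + C1 = 0 ⇒ C1 = 64.
Therefore the extremal is
    y(x) = −4 x^2 + 64 x + 6.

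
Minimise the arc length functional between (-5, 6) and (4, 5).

Arc-length functional: J[y] = ∫ sqrt(1 + (y')^2) dx.
Lagrangian L = sqrt(1 + (y')^2) has no explicit y dependence, so ∂L/∂y = 0 and the Euler-Lagrange equation gives
    d/dx( y' / sqrt(1 + (y')^2) ) = 0  ⇒  y' / sqrt(1 + (y')^2) = const.
Hence y' is constant, so y(x) is affine.
Fitting the endpoints (-5, 6) and (4, 5):
    slope m = (5 − 6) / (4 − (-5)) = -1/9,
    intercept c = 6 − m·(-5) = 49/9.
Extremal: y(x) = (-1/9) x + 49/9.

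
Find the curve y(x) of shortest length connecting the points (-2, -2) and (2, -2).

Arc-length functional: J[y] = ∫ sqrt(1 + (y')^2) dx.
Lagrangian L = sqrt(1 + (y')^2) has no explicit y dependence, so ∂L/∂y = 0 and the Euler-Lagrange equation gives
    d/dx( y' / sqrt(1 + (y')^2) ) = 0  ⇒  y' / sqrt(1 + (y')^2) = const.
Hence y' is constant, so y(x) is affine.
Fitting the endpoints (-2, -2) and (2, -2):
    slope m = ((-2) − (-2)) / (2 − (-2)) = 0,
    intercept c = (-2) − m·(-2) = -2.
Extremal: y(x) = -2.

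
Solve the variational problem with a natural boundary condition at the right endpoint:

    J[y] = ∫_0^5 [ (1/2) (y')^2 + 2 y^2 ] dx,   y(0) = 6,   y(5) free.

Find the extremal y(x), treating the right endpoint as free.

The Lagrangian L = (1/2) (y')^2 + 2 y^2 gives
    ∂L/∂y = 4 y,   ∂L/∂y' = y'.
Euler-Lagrange: y'' − 4 y = 0.
With k = 2, the general solution is
    y(x) = A cosh(2 x) + B sinh(2 x).
Fixed left endpoint y(0) = 6 ⇒ A = 6.
The right endpoint x = 5 is free, so the natural (transversality) condition is ∂L/∂y' |_{x=5} = 0, i.e. y'(5) = 0.
Compute y'(x) = A k sinh(k x) + B k cosh(k x), so
    y'(5) = A k sinh(k·5) + B k cosh(k·5) = 0
    ⇒ B = −A tanh(k·5) = − 6 tanh(2·5).
Therefore the extremal is
    y(x) = 6 cosh(2 x) − 6 tanh(2·5) sinh(2 x).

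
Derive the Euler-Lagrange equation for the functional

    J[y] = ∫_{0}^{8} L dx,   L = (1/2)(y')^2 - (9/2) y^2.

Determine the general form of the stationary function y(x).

The Lagrangian is L = (1/2)(y')^2 - (9/2) y^2.
∂L/∂y = -9y.
∂L/∂y' = y'.
The Euler-Lagrange equation d/dx(∂L/∂y') − ∂L/∂y = 0 becomes:
    y'' + 9 y = 0
General solution: y(x) = A sin(3x) + B cos(3x), where A and B are arbitrary constants fixed by the endpoint conditions.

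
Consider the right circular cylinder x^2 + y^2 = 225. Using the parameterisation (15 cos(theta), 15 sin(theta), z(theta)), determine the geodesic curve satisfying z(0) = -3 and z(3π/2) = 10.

Parameterise the cylinder of radius R = 15 as
    r(θ) = (15 cos θ, 15 sin θ, z(θ)).
The arc-length element is
    ds = sqrt(225 + (dz/dθ)^2) dθ,
so the Lagrangian is L = sqrt(225 + z'^2).
L depends on z' only, not on z or θ, so ∂L/∂z = 0 and
    ∂L/∂z' = z' / sqrt(225 + z'^2).
The Euler-Lagrange equation gives
    d/dθ( z' / sqrt(225 + z'^2) ) = 0,
so z' is constant. Integrating once:
    z(θ) = a θ + b,
a helix on the cylinder (a straight line when the cylinder is unrolled). The constants a, b are determined by the endpoint conditions.
With endpoint conditions z(0) = -3 and z(3π/2) = 10: from z(0) = b we get b = -3, and a·3π/2 + -3 = 10 gives a = 26/(3π), so
    z(θ) = (26/(3π)) θ − 3.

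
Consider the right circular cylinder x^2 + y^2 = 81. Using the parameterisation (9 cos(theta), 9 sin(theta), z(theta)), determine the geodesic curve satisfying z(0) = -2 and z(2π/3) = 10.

Parameterise the cylinder of radius R = 9 as
    r(θ) = (9 cos θ, 9 sin θ, z(θ)).
The arc-length element is
    ds = sqrt(81 + (dz/dθ)^2) dθ,
so the Lagrangian is L = sqrt(81 + z'^2).
L depends on z' only, not on z or θ, so ∂L/∂z = 0 and
    ∂L/∂z' = z' / sqrt(81 + z'^2).
The Euler-Lagrange equation gives
    d/dθ( z' / sqrt(81 + z'^2) ) = 0,
so z' is constant. Integrating once:
    z(θ) = a θ + b,
a helix on the cylinder (a straight line when the cylinder is unrolled). The constants a, b are determined by the endpoint conditions.
With endpoint conditions z(0) = -2 and z(2π/3) = 10: from z(0) = b we get b = -2, and a·2π/3 + -2 = 10 gives a = 18/π, so
    z(θ) = (18/π) θ − 2.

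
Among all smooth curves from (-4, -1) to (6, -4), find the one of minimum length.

Arc-length functional: J[y] = ∫ sqrt(1 + (y')^2) dx.
Lagrangian L = sqrt(1 + (y')^2) has no explicit y dependence, so ∂L/∂y = 0 and the Euler-Lagrange equation gives
    d/dx( y' / sqrt(1 + (y')^2) ) = 0  ⇒  y' / sqrt(1 + (y')^2) = const.
Hence y' is constant, so y(x) is affine.
Fitting the endpoints (-4, -1) and (6, -4):
    slope m = ((-4) − (-1)) / (6 − (-4)) = -3/10,
    intercept c = (-1) − m·(-4) = -11/5.
Extremal: y(x) = (-3/10) x - 11/5.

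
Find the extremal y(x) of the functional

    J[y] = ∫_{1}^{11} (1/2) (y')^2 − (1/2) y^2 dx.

The Lagrangian is L = (1/2) (y')^2 − (1/2) y^2.
Compute ∂L/∂y = -y, ∂L/∂y' = y'.
The Euler-Lagrange equation d/dx(∂L/∂y') − ∂L/∂y = 0 reduces to
    y'' + y = 0.
Its general solution is
    y(x) = A sin(x) + B cos(x),
with A, B fixed by the endpoint conditions.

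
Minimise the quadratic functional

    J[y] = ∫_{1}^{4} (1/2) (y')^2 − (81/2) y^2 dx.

The Lagrangian is L = (1/2) (y')^2 − (81/2) y^2.
Compute ∂L/∂y = -81y, ∂L/∂y' = y'.
The Euler-Lagrange equation d/dx(∂L/∂y') − ∂L/∂y = 0 reduces to
    y'' + 81 y = 0.
Its general solution is
    y(x) = A sin(9x) + B cos(9x),
with A, B fixed by the endpoint conditions.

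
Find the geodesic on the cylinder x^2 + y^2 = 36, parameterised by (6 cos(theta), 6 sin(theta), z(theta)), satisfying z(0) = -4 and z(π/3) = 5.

Parameterise the cylinder of radius R = 6 as
    r(θ) = (6 cos θ, 6 sin θ, z(θ)).
The arc-length element is
    ds = sqrt(36 + (dz/dθ)^2) dθ,
so the Lagrangian is L = sqrt(36 + z'^2).
L depends on z' only, not on z or θ, so ∂L/∂z = 0 and
    ∂L/∂z' = z' / sqrt(36 + z'^2).
The Euler-Lagrange equation gives
    d/dθ( z' / sqrt(36 + z'^2) ) = 0,
so z' is constant. Integrating once:
    z(θ) = a θ + b,
a helix on the cylinder (a straight line when the cylinder is unrolled). The constants a, b are determined by the endpoint conditions.
With endpoint conditions z(0) = -4 and z(π/3) = 5: from z(0) = b we get b = -4, and a·π/3 + -4 = 5 gives a = 27/π, so
    z(θ) = (27/π) θ − 4.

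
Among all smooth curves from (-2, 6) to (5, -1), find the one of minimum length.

Arc-length functional: J[y] = ∫ sqrt(1 + (y')^2) dx.
Lagrangian L = sqrt(1 + (y')^2) has no explicit y dependence, so ∂L/∂y = 0 and the Euler-Lagrange equation gives
    d/dx( y' / sqrt(1 + (y')^2) ) = 0  ⇒  y' / sqrt(1 + (y')^2) = const.
Hence y' is constant, so y(x) is affine.
Fitting the endpoints (-2, 6) and (5, -1):
    slope m = ((-1) − 6) / (5 − (-2)) = -1,
    intercept c = 6 − m·(-2) = 4.
Extremal: y(x) = -x + 4.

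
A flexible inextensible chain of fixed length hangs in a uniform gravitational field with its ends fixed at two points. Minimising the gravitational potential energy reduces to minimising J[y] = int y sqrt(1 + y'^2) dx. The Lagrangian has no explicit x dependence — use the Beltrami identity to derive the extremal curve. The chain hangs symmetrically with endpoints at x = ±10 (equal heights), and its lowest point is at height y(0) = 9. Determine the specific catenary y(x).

The Lagrangian L(y, y') = y sqrt(1 + y'^2) has no explicit x dependence, so the Beltrami identity applies:
    L − y' ∂L/∂y' = C.
Compute ∂L/∂y' = y · y' / sqrt(1 + y'^2). Then
    L − y' ∂L/∂y'
    = y sqrt(1 + y'^2) − y · y'^2 / sqrt(1 + y'^2)
    = y (1 + y'^2 − y'^2) / sqrt(1 + y'^2)
    = y / sqrt(1 + y'^2) = C.
Squaring gives y^2 = C^2 (1 + y'^2), i.e.
    y'^2 = y^2 / C^2 − 1.
Separating variables,
    dy / sqrt(y^2 − C^2) = dx / C,
and integrating gives arccosh(y / C) = (x − a)/C, so
    y(x) = C cosh((x − a)/C),
the catenary. The constants C and a are fixed by the two endpoint conditions (and, for the hanging-chain problem, the length constraint selects C).
Now fit the given data. The endpoints x = ±10 are symmetric at equal height, so the catenary is even about its minimum: a = 0 and y(x) = C cosh(x/C). The lowest point is y(0) = C cosh(0) = C, and we are told y(0) = 9, so C = 9. Therefore
    y(x) = 9 cosh(x/9),
and at the endpoints
    y(±10) = 9 cosh(10/9).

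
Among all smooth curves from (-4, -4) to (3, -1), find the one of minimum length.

Arc-length functional: J[y] = ∫ sqrt(1 + (y')^2) dx.
Lagrangian L = sqrt(1 + (y')^2) has no explicit y dependence, so ∂L/∂y = 0 and the Euler-Lagrange equation gives
    d/dx( y' / sqrt(1 + (y')^2) ) = 0  ⇒  y' / sqrt(1 + (y')^2) = const.
Hence y' is constant, so y(x) is affine.
Fitting the endpoints (-4, -4) and (3, -1):
    slope m = ((-1) − (-4)) / (3 − (-4)) = 3/7,
    intercept c = (-4) − m·(-4) = -16/7.
Extremal: y(x) = (3/7) x - 16/7.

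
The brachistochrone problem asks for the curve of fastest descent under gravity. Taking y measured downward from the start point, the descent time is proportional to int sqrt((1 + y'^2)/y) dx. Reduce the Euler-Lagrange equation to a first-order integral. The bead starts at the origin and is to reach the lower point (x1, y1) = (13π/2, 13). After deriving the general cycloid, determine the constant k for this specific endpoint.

The Lagrangian L = sqrt((1 + y'^2) / y) has no explicit x dependence, so the Beltrami identity applies:
    L − y' ∂L/∂y' = C.
Compute ∂L/∂y' = y' / sqrt(y (1 + y'^2)).
Substitute:
    sqrt((1 + y'^2)/y) − y'·y' / sqrt(y (1 + y'^2))
    = (1 + y'^2) / sqrt(y (1 + y'^2)) − y'^2 / sqrt(y (1 + y'^2))
    = 1 / sqrt(y (1 + y'^2)) = C.
Squaring and rearranging gives the first integral
    y (1 + y'^2) = 1/C^2 =: k   (constant).
Solving this first-order ODE by the substitution
    y = (k/2)(1 − cos θ)
yields the cycloid parameterisation
    x(θ) = (k/2)(θ − sin θ),   y(θ) = (k/2)(1 − cos θ).
The constant k is fixed by the endpoint condition.
Now fit the given lower endpoint (x1, y1) = (13π/2, 13). At the bottom of the first arch (θ = π), the parametric equations give
    y(π) = (k/2)(1 − cos π) = k,
    x(π) = (k/2)(π − sin π) = kπ/2.
Matching y(π) = 13 gives k = 13, consistent with x(π) = 13π/2. Therefore the specific cycloid is
    x(θ) = (13/2)(θ − sin θ),   y(θ) = (13/2)(1 − cos θ).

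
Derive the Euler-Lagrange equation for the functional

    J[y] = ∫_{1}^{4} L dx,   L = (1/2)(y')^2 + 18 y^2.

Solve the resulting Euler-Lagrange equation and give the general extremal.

The Lagrangian is L = (1/2)(y')^2 + 18 y^2.
∂L/∂y = 36y.
∂L/∂y' = y'.
The Euler-Lagrange equation d/dx(∂L/∂y') − ∂L/∂y = 0 becomes:
    y'' - 36 y = 0
General solution: y(x) = A e^(6x) + B e^(-6x), where A and B are arbitrary constants fixed by the endpoint conditions.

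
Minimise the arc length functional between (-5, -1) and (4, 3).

Arc-length functional: J[y] = ∫ sqrt(1 + (y')^2) dx.
Lagrangian L = sqrt(1 + (y')^2) has no explicit y dependence, so ∂L/∂y = 0 and the Euler-Lagrange equation gives
    d/dx( y' / sqrt(1 + (y')^2) ) = 0  ⇒  y' / sqrt(1 + (y')^2) = const.
Hence y' is constant, so y(x) is affine.
Fitting the endpoints (-5, -1) and (4, 3):
    slope m = (3 − (-1)) / (4 − (-5)) = 4/9,
    intercept c = (-1) − m·(-5) = 11/9.
Extremal: y(x) = (4/9) x + 11/9.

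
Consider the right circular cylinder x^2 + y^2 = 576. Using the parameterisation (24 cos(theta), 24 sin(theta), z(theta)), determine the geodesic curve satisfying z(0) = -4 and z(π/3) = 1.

Parameterise the cylinder of radius R = 24 as
    r(θ) = (24 cos θ, 24 sin θ, z(θ)).
The arc-length element is
    ds = sqrt(576 + (dz/dθ)^2) dθ,
so the Lagrangian is L = sqrt(576 + z'^2).
L depends on z' only, not on z or θ, so ∂L/∂z = 0 and
    ∂L/∂z' = z' / sqrt(576 + z'^2).
The Euler-Lagrange equation gives
    d/dθ( z' / sqrt(576 + z'^2) ) = 0,
so z' is constant. Integrating once:
    z(θ) = a θ + b,
a helix on the cylinder (a straight line when the cylinder is unrolled). The constants a, b are determined by the endpoint conditions.
With endpoint conditions z(0) = -4 and z(π/3) = 1: from z(0) = b we get b = -4, and a·π/3 + -4 = 1 gives a = 15/π, so
    z(θ) = (15/π) θ − 4.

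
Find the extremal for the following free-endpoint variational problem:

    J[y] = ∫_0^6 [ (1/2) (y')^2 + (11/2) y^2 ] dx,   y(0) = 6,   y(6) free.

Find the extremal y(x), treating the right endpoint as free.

The Lagrangian L = (1/2) (y')^2 + (11/2) y^2 gives
    ∂L/∂y = 11 y,   ∂L/∂y' = y'.
Euler-Lagrange: y'' − 11 y = 0.
With k = sqrt(11), the general solution is
    y(x) = A cosh(sqrt(11) x) + B sinh(sqrt(11) x).
Fixed left endpoint y(0) = 6 ⇒ A = 6.
The right endpoint x = 6 is free, so the natural (transversality) condition is ∂L/∂y' |_{x=6} = 0, i.e. y'(6) = 0.
Compute y'(x) = A k sinh(k x) + B k cosh(k x), so
    y'(6) = A k sinh(k·6) + B k cosh(k·6) = 0
    ⇒ B = −A tanh(k·6) = − 6 tanh(sqrt(11)·6).
Therefore the extremal is
    y(x) = 6 cosh(sqrt(11) x) − 6 tanh(sqrt(11)·6) sinh(sqrt(11) x).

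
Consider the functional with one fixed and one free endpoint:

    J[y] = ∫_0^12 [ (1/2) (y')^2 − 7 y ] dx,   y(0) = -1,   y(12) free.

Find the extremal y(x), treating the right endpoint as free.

The Lagrangian L = (1/2) (y')^2 − 7 y gives
    ∂L/∂y = −7,   ∂L/∂y' = y'.
Euler-Lagrange: d/dx(y') − (−7) = 0, i.e. y'' + 7 = 0, so
    y(x) = −(7/2) x^2 + C1 x + C2.
Fixed left endpoint y(0) = -1 ⇒ C2 = -1.
The right endpoint x = 12 is free, so the natural (transversality) condition is ∂L/∂y' |_{x=12} = 0, i.e. y'(12) = 0.
Compute y'(x) = −7 x + C1, so y'(12) = −84 + C1 = 0 ⇒ C1 = 84.
Therefore the extremal is
    y(x) = −(7/2) x^2 + 84 x − 1.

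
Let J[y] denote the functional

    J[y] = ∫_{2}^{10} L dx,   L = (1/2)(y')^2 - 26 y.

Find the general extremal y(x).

The Lagrangian is L = (1/2)(y')^2 - 26 y.
∂L/∂y = -26.
∂L/∂y' = y'.
The Euler-Lagrange equation d/dx(∂L/∂y') − ∂L/∂y = 0 becomes:
    y'' + 26 = 0
General solution: y(x) = -13 x^2 + A x + B, where A and B are arbitrary constants fixed by the endpoint conditions.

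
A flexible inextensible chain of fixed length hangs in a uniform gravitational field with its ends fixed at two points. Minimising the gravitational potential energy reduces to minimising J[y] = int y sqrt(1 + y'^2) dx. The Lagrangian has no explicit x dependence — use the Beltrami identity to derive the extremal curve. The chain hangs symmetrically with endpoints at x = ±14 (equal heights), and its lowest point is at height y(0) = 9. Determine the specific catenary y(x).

The Lagrangian L(y, y') = y sqrt(1 + y'^2) has no explicit x dependence, so the Beltrami identity applies:
    L − y' ∂L/∂y' = C.
Compute ∂L/∂y' = y · y' / sqrt(1 + y'^2). Then
    L − y' ∂L/∂y'
    = y sqrt(1 + y'^2) − y · y'^2 / sqrt(1 + y'^2)
    = y (1 + y'^2 − y'^2) / sqrt(1 + y'^2)
    = y / sqrt(1 + y'^2) = C.
Squaring gives y^2 = C^2 (1 + y'^2), i.e.
    y'^2 = y^2 / C^2 − 1.
Separating variables,
    dy / sqrt(y^2 − C^2) = dx / C,
and integrating gives arccosh(y / C) = (x − a)/C, so
    y(x) = C cosh((x − a)/C),
the catenary. The constants C and a are fixed by the two endpoint conditions (and, for the hanging-chain problem, the length constraint selects C).
Now fit the given data. The endpoints x = ±14 are symmetric at equal height, so the catenary is even about its minimum: a = 0 and y(x) = C cosh(x/C). The lowest point is y(0) = C cosh(0) = C, and we are told y(0) = 9, so C = 9. Therefore
    y(x) = 9 cosh(x/9),
and at the endpoints
    y(±14) = 9 cosh(14/9).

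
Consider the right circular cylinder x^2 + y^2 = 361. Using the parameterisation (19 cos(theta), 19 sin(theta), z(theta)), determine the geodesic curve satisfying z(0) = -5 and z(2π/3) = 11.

Parameterise the cylinder of radius R = 19 as
    r(θ) = (19 cos θ, 19 sin θ, z(θ)).
The arc-length element is
    ds = sqrt(361 + (dz/dθ)^2) dθ,
so the Lagrangian is L = sqrt(361 + z'^2).
L depends on z' only, not on z or θ, so ∂L/∂z = 0 and
    ∂L/∂z' = z' / sqrt(361 + z'^2).
The Euler-Lagrange equation gives
    d/dθ( z' / sqrt(361 + z'^2) ) = 0,
so z' is constant. Integrating once:
    z(θ) = a θ + b,
a helix on the cylinder (a straight line when the cylinder is unrolled). The constants a, b are determined by the endpoint conditions.
With endpoint conditions z(0) = -5 and z(2π/3) = 11: from z(0) = b we get b = -5, and a·2π/3 + -5 = 11 gives a = 24/π, so
    z(θ) = (24/π) θ − 5.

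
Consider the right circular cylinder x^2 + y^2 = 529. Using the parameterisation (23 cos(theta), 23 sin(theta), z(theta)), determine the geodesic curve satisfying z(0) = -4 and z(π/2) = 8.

Parameterise the cylinder of radius R = 23 as
    r(θ) = (23 cos θ, 23 sin θ, z(θ)).
The arc-length element is
    ds = sqrt(529 + (dz/dθ)^2) dθ,
so the Lagrangian is L = sqrt(529 + z'^2).
L depends on z' only, not on z or θ, so ∂L/∂z = 0 and
    ∂L/∂z' = z' / sqrt(529 + z'^2).
The Euler-Lagrange equation gives
    d/dθ( z' / sqrt(529 + z'^2) ) = 0,
so z' is constant. Integrating once:
    z(θ) = a θ + b,
a helix on the cylinder (a straight line when the cylinder is unrolled). The constants a, b are determined by the endpoint conditions.
With endpoint conditions z(0) = -4 and z(π/2) = 8: from z(0) = b we get b = -4, and a·π/2 + -4 = 8 gives a = 24/π, so
    z(θ) = (24/π) θ − 4.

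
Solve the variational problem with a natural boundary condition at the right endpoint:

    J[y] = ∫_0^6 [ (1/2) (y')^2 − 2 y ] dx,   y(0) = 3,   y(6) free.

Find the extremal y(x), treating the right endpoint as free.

The Lagrangian L = (1/2) (y')^2 − 2 y gives
    ∂L/∂y = −2,   ∂L/∂y' = y'.
Euler-Lagrange: d/dx(y') − (−2) = 0, i.e. y'' + 2 = 0, so
    y(x) = −(2/2) x^2 + C1 x + C2.
Fixed left endpoint y(0) = 3 ⇒ C2 = 3.
The right endpoint x = 6 is free, so the natural (transversality) condition is ∂L/∂y' |_{x=6} = 0, i.e. y'(6) = 0.
Compute y'(x) = −2 x + C1, so y'(6) = −12 + C1 = 0 ⇒ C1 = 12.
Therefore the extremal is
    y(x) = −x^2 + 12 x + 3.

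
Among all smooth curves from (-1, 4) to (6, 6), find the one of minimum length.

Arc-length functional: J[y] = ∫ sqrt(1 + (y')^2) dx.
Lagrangian L = sqrt(1 + (y')^2) has no explicit y dependence, so ∂L/∂y = 0 and the Euler-Lagrange equation gives
    d/dx( y' / sqrt(1 + (y')^2) ) = 0  ⇒  y' / sqrt(1 + (y')^2) = const.
Hence y' is constant, so y(x) is affine.
Fitting the endpoints (-1, 4) and (6, 6):
    slope m = (6 − 4) / (6 − (-1)) = 2/7,
    intercept c = 4 − m·(-1) = 30/7.
Extremal: y(x) = (2/7) x + 30/7.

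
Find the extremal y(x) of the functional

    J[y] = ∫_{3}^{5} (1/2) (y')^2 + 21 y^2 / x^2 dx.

The Lagrangian is L = (1/2) (y')^2 + 21 y^2 / x^2.
Compute ∂L/∂y = 42y/x^2, ∂L/∂y' = y'.
The Euler-Lagrange equation d/dx(∂L/∂y') − ∂L/∂y = 0 reduces to
    y'' − 42/x^2 · y = 0  (x > 0).
Its general solution is
    y(x) = A x^7 + B x^(-6),
with A, B fixed by the endpoint conditions.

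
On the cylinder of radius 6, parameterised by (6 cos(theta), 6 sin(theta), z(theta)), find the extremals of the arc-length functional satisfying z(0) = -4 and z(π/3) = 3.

Parameterise the cylinder of radius R = 6 as
    r(θ) = (6 cos θ, 6 sin θ, z(θ)).
The arc-length element is
    ds = sqrt(36 + (dz/dθ)^2) dθ,
so the Lagrangian is L = sqrt(36 + z'^2).
L depends on z' only, not on z or θ, so ∂L/∂z = 0 and
    ∂L/∂z' = z' / sqrt(36 + z'^2).
The Euler-Lagrange equation gives
    d/dθ( z' / sqrt(36 + z'^2) ) = 0,
so z' is constant. Integrating once:
    z(θ) = a θ + b,
a helix on the cylinder (a straight line when the cylinder is unrolled). The constants a, b are determined by the endpoint conditions.
With endpoint conditions z(0) = -4 and z(π/3) = 3: from z(0) = b we get b = -4, and a·π/3 + -4 = 3 gives a = 21/π, so
    z(θ) = (21/π) θ − 4.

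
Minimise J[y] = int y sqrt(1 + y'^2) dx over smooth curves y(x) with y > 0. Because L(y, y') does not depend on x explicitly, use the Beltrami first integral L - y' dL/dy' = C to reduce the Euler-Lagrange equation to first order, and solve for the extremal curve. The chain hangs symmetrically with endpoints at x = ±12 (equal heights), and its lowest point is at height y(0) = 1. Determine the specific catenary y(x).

The Lagrangian L(y, y') = y sqrt(1 + y'^2) has no explicit x dependence, so the Beltrami identity applies:
    L − y' ∂L/∂y' = C.
Compute ∂L/∂y' = y · y' / sqrt(1 + y'^2). Then
    L − y' ∂L/∂y'
    = y sqrt(1 + y'^2) − y · y'^2 / sqrt(1 + y'^2)
    = y (1 + y'^2 − y'^2) / sqrt(1 + y'^2)
    = y / sqrt(1 + y'^2) = C.
Squaring gives y^2 = C^2 (1 + y'^2), i.e.
    y'^2 = y^2 / C^2 − 1.
Separating variables,
    dy / sqrt(y^2 − C^2) = dx / C,
and integrating gives arccosh(y / C) = (x − a)/C, so
    y(x) = C cosh((x − a)/C),
the catenary. The constants C and a are fixed by the two endpoint conditions (and, for the hanging-chain problem, the length constraint selects C).
Now fit the given data. The endpoints x = ±12 are symmetric at equal height, so the catenary is even about its minimum: a = 0 and y(x) = C cosh(x/C). The lowest point is y(0) = C cosh(0) = C, and we are told y(0) = 1, so C = 1. Therefore
    y(x) = cosh(x),
and at the endpoints
    y(±12) = cosh(12).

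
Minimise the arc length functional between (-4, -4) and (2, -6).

Arc-length functional: J[y] = ∫ sqrt(1 + (y')^2) dx.
Lagrangian L = sqrt(1 + (y')^2) has no explicit y dependence, so ∂L/∂y = 0 and the Euler-Lagrange equation gives
    d/dx( y' / sqrt(1 + (y')^2) ) = 0  ⇒  y' / sqrt(1 + (y')^2) = const.
Hence y' is constant, so y(x) is affine.
Fitting the endpoints (-4, -4) and (2, -6):
    slope m = ((-6) − (-4)) / (2 − (-4)) = -1/3,
    intercept c = (-4) − m·(-4) = -16/3.
Extremal: y(x) = (-1/3) x - 16/3.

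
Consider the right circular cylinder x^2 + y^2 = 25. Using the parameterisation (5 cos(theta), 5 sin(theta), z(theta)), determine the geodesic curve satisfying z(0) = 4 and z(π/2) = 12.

Parameterise the cylinder of radius R = 5 as
    r(θ) = (5 cos θ, 5 sin θ, z(θ)).
The arc-length element is
    ds = sqrt(25 + (dz/dθ)^2) dθ,
so the Lagrangian is L = sqrt(25 + z'^2).
L depends on z' only, not on z or θ, so ∂L/∂z = 0 and
    ∂L/∂z' = z' / sqrt(25 + z'^2).
The Euler-Lagrange equation gives
    d/dθ( z' / sqrt(25 + z'^2) ) = 0,
so z' is constant. Integrating once:
    z(θ) = a θ + b,
a helix on the cylinder (a straight line when the cylinder is unrolled). The constants a, b are determined by the endpoint conditions.
With endpoint conditions z(0) = 4 and z(π/2) = 12: from z(0) = b we get b = 4, and a·π/2 + 4 = 12 gives a = 16/π, so
    z(θ) = (16/π) θ + 4.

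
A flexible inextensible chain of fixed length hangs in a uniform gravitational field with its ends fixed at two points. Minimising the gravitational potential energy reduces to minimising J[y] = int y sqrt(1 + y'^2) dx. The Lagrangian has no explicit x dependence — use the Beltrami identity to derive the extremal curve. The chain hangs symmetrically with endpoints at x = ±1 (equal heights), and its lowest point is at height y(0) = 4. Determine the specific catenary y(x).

The Lagrangian L(y, y') = y sqrt(1 + y'^2) has no explicit x dependence, so the Beltrami identity applies:
    L − y' ∂L/∂y' = C.
Compute ∂L/∂y' = y · y' / sqrt(1 + y'^2). Then
    L − y' ∂L/∂y'
    = y sqrt(1 + y'^2) − y · y'^2 / sqrt(1 + y'^2)
    = y (1 + y'^2 − y'^2) / sqrt(1 + y'^2)
    = y / sqrt(1 + y'^2) = C.
Squaring gives y^2 = C^2 (1 + y'^2), i.e.
    y'^2 = y^2 / C^2 − 1.
Separating variables,
    dy / sqrt(y^2 − C^2) = dx / C,
and integrating gives arccosh(y / C) = (x − a)/C, so
    y(x) = C cosh((x − a)/C),
the catenary. The constants C and a are fixed by the two endpoint conditions (and, for the hanging-chain problem, the length constraint selects C).
Now fit the given data. The endpoints x = ±1 are symmetric at equal height, so the catenary is even about its minimum: a = 0 and y(x) = C cosh(x/C). The lowest point is y(0) = C cosh(0) = C, and we are told y(0) = 4, so C = 4. Therefore
    y(x) = 4 cosh(x/4),
and at the endpoints
    y(±1) = 4 cosh(1/4).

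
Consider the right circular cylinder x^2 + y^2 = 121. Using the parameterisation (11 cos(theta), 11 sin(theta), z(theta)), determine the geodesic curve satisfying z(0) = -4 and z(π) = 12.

Parameterise the cylinder of radius R = 11 as
    r(θ) = (11 cos θ, 11 sin θ, z(θ)).
The arc-length element is
    ds = sqrt(121 + (dz/dθ)^2) dθ,
so the Lagrangian is L = sqrt(121 + z'^2).
L depends on z' only, not on z or θ, so ∂L/∂z = 0 and
    ∂L/∂z' = z' / sqrt(121 + z'^2).
The Euler-Lagrange equation gives
    d/dθ( z' / sqrt(121 + z'^2) ) = 0,
so z' is constant. Integrating once:
    z(θ) = a θ + b,
a helix on the cylinder (a straight line when the cylinder is unrolled). The constants a, b are determined by the endpoint conditions.
With endpoint conditions z(0) = -4 and z(π) = 12: from z(0) = b we get b = -4, and a·π + -4 = 12 gives a = 16/π, so
    z(θ) = (16/π) θ − 4.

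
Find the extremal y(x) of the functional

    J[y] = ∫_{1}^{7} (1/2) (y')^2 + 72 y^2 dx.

The Lagrangian is L = (1/2) (y')^2 + 72 y^2.
Compute ∂L/∂y = 144y, ∂L/∂y' = y'.
The Euler-Lagrange equation d/dx(∂L/∂y') − ∂L/∂y = 0 reduces to
    y'' − 144 y = 0.
Its general solution is
    y(x) = A e^(12x) + B e^(−12x),
with A, B fixed by the endpoint conditions.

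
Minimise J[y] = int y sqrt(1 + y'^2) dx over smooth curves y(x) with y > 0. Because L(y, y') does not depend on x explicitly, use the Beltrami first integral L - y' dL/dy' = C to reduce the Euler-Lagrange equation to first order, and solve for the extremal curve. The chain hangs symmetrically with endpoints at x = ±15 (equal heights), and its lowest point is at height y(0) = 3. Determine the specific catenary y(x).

The Lagrangian L(y, y') = y sqrt(1 + y'^2) has no explicit x dependence, so the Beltrami identity applies:
    L − y' ∂L/∂y' = C.
Compute ∂L/∂y' = y · y' / sqrt(1 + y'^2). Then
    L − y' ∂L/∂y'
    = y sqrt(1 + y'^2) − y · y'^2 / sqrt(1 + y'^2)
    = y (1 + y'^2 − y'^2) / sqrt(1 + y'^2)
    = y / sqrt(1 + y'^2) = C.
Squaring gives y^2 = C^2 (1 + y'^2), i.e.
    y'^2 = y^2 / C^2 − 1.
Separating variables,
    dy / sqrt(y^2 − C^2) = dx / C,
and integrating gives arccosh(y / C) = (x − a)/C, so
    y(x) = C cosh((x − a)/C),
the catenary. The constants C and a are fixed by the two endpoint conditions (and, for the hanging-chain problem, the length constraint selects C).
Now fit the given data. The endpoints x = ±15 are symmetric at equal height, so the catenary is even about its minimum: a = 0 and y(x) = C cosh(x/C). The lowest point is y(0) = C cosh(0) = C, and we are told y(0) = 3, so C = 3. Therefore
    y(x) = 3 cosh(x/3),
and at the endpoints
    y(±15) = 3 cosh(15/3).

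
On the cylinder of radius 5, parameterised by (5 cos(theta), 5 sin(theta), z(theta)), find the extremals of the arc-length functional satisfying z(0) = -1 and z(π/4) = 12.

Parameterise the cylinder of radius R = 5 as
    r(θ) = (5 cos θ, 5 sin θ, z(θ)).
The arc-length element is
    ds = sqrt(25 + (dz/dθ)^2) dθ,
so the Lagrangian is L = sqrt(25 + z'^2).
L depends on z' only, not on z or θ, so ∂L/∂z = 0 and
    ∂L/∂z' = z' / sqrt(25 + z'^2).
The Euler-Lagrange equation gives
    d/dθ( z' / sqrt(25 + z'^2) ) = 0,
so z' is constant. Integrating once:
    z(θ) = a θ + b,
a helix on the cylinder (a straight line when the cylinder is unrolled). The constants a, b are determined by the endpoint conditions.
With endpoint conditions z(0) = -1 and z(π/4) = 12: from z(0) = b we get b = -1, and a·π/4 + -1 = 12 gives a = 52/π, so
    z(θ) = (52/π) θ − 1.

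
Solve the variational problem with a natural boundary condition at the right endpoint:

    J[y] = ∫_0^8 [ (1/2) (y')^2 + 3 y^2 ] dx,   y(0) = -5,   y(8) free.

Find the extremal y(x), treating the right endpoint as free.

The Lagrangian L = (1/2) (y')^2 + 3 y^2 gives
    ∂L/∂y = 6 y,   ∂L/∂y' = y'.
Euler-Lagrange: y'' − 6 y = 0.
With k = sqrt(6), the general solution is
    y(x) = A cosh(sqrt(6) x) + B sinh(sqrt(6) x).
Fixed left endpoint y(0) = -5 ⇒ A = -5.
The right endpoint x = 8 is free, so the natural (transversality) condition is ∂L/∂y' |_{x=8} = 0, i.e. y'(8) = 0.
Compute y'(x) = A k sinh(k x) + B k cosh(k x), so
    y'(8) = A k sinh(k·8) + B k cosh(k·8) = 0
    ⇒ B = −A tanh(k·8) = 5 tanh(sqrt(6)·8).
Therefore the extremal is
    y(x) = −5 cosh(sqrt(6) x) + 5 tanh(sqrt(6)·8) sinh(sqrt(6) x).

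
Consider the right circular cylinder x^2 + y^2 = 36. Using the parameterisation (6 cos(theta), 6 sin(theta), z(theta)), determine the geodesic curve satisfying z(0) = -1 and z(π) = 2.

Parameterise the cylinder of radius R = 6 as
    r(θ) = (6 cos θ, 6 sin θ, z(θ)).
The arc-length element is
    ds = sqrt(36 + (dz/dθ)^2) dθ,
so the Lagrangian is L = sqrt(36 + z'^2).
L depends on z' only, not on z or θ, so ∂L/∂z = 0 and
    ∂L/∂z' = z' / sqrt(36 + z'^2).
The Euler-Lagrange equation gives
    d/dθ( z' / sqrt(36 + z'^2) ) = 0,
so z' is constant. Integrating once:
    z(θ) = a θ + b,
a helix on the cylinder (a straight line when the cylinder is unrolled). The constants a, b are determined by the endpoint conditions.
With endpoint conditions z(0) = -1 and z(π) = 2: from z(0) = b we get b = -1, and a·π + -1 = 2 gives a = 3/π, so
    z(θ) = (3/π) θ − 1.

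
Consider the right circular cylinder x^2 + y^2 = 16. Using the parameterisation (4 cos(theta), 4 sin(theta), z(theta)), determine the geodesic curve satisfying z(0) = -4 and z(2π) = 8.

Parameterise the cylinder of radius R = 4 as
    r(θ) = (4 cos θ, 4 sin θ, z(θ)).
The arc-length element is
    ds = sqrt(16 + (dz/dθ)^2) dθ,
so the Lagrangian is L = sqrt(16 + z'^2).
L depends on z' only, not on z or θ, so ∂L/∂z = 0 and
    ∂L/∂z' = z' / sqrt(16 + z'^2).
The Euler-Lagrange equation gives
    d/dθ( z' / sqrt(16 + z'^2) ) = 0,
so z' is constant. Integrating once:
    z(θ) = a θ + b,
a helix on the cylinder (a straight line when the cylinder is unrolled). The constants a, b are determined by the endpoint conditions.
With endpoint conditions z(0) = -4 and z(2π) = 8: from z(0) = b we get b = -4, and a·2π + -4 = 8 gives a = 6/π, so
    z(θ) = (6/π) θ − 4.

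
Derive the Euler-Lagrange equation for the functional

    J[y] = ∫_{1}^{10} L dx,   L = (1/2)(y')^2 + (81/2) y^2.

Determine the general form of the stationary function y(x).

The Lagrangian is L = (1/2)(y')^2 + (81/2) y^2.
∂L/∂y = 81y.
∂L/∂y' = y'.
The Euler-Lagrange equation d/dx(∂L/∂y') − ∂L/∂y = 0 becomes:
    y'' - 81 y = 0
General solution: y(x) = A e^(9x) + B e^(-9x), where A and B are arbitrary constants fixed by the endpoint conditions.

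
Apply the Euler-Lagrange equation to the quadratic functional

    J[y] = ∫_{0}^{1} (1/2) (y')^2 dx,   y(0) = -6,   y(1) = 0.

The Lagrangian is L = (1/2) (y')^2.
Compute ∂L/∂y = 0, ∂L/∂y' = y'.
The Euler-Lagrange equation d/dx(∂L/∂y') − ∂L/∂y = 0 reduces to
    y'' = 0.
Its general solution is
    y(x) = A x + B,
with A, B fixed by the endpoint conditions.
Applying the endpoint conditions y(0) = -6 and y(1) = 0: solve A·0 + B = -6 and A·1 + B = 0. Subtracting gives A(1 − 0) = 0 − -6, so A = 6, and B = -6 − A·0 = -6. Therefore
    y(x) = 6 x - 6.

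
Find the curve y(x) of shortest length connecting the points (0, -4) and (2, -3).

Arc-length functional: J[y] = ∫ sqrt(1 + (y')^2) dx.
Lagrangian L = sqrt(1 + (y')^2) has no explicit y dependence, so ∂L/∂y = 0 and the Euler-Lagrange equation gives
    d/dx( y' / sqrt(1 + (y')^2) ) = 0  ⇒  y' / sqrt(1 + (y')^2) = const.
Hence y' is constant, so y(x) is affine.
Fitting the endpoints (0, -4) and (2, -3):
    slope m = ((-3) − (-4)) / (2 − 0) = 1/2,
    intercept c = (-4) − m·0 = -4.
Extremal: y(x) = (1/2) x - 4.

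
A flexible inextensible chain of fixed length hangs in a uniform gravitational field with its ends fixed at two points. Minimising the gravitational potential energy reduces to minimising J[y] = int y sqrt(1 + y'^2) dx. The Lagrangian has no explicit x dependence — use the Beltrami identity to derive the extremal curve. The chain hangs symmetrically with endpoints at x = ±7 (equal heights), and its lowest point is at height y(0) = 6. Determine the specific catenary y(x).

The Lagrangian L(y, y') = y sqrt(1 + y'^2) has no explicit x dependence, so the Beltrami identity applies:
    L − y' ∂L/∂y' = C.
Compute ∂L/∂y' = y · y' / sqrt(1 + y'^2). Then
    L − y' ∂L/∂y'
    = y sqrt(1 + y'^2) − y · y'^2 / sqrt(1 + y'^2)
    = y (1 + y'^2 − y'^2) / sqrt(1 + y'^2)
    = y / sqrt(1 + y'^2) = C.
Squaring gives y^2 = C^2 (1 + y'^2), i.e.
    y'^2 = y^2 / C^2 − 1.
Separating variables,
    dy / sqrt(y^2 − C^2) = dx / C,
and integrating gives arccosh(y / C) = (x − a)/C, so
    y(x) = C cosh((x − a)/C),
the catenary. The constants C and a are fixed by the two endpoint conditions (and, for the hanging-chain problem, the length constraint selects C).
Now fit the given data. The endpoints x = ±7 are symmetric at equal height, so the catenary is even about its minimum: a = 0 and y(x) = C cosh(x/C). The lowest point is y(0) = C cosh(0) = C, and we are told y(0) = 6, so C = 6. Therefore
    y(x) = 6 cosh(x/6),
and at the endpoints
    y(±7) = 6 cosh(7/6).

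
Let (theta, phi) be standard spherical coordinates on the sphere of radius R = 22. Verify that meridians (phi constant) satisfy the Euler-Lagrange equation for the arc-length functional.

On the sphere of radius R = 22 with spherical coordinates (θ, φ), the induced metric is
    ds^2 = 484(dθ^2 + sin^2(θ) dφ^2).
Using θ as the parameter, the arc-length functional becomes
    J[φ] = ∫ 22 sqrt(1 + sin^2(θ) (dφ/dθ)^2) dθ.
So L = 22 sqrt(1 + sin^2(θ) φ'^2). Compute
    ∂L/∂φ = 0  (L has no explicit φ dependence),
    ∂L/∂φ' = 22 sin^2(θ) φ' / sqrt(1 + sin^2(θ) φ'^2).
For the candidate φ(θ) = c (constant), φ' = 0, so ∂L/∂φ' evaluated along the candidate vanishes, and ∂L/∂φ is identically zero. Hence
    d/dθ(∂L/∂φ') − ∂L/∂φ = 0
is satisfied. Therefore meridians φ = const are extremals of arc length — they are geodesics on the sphere.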